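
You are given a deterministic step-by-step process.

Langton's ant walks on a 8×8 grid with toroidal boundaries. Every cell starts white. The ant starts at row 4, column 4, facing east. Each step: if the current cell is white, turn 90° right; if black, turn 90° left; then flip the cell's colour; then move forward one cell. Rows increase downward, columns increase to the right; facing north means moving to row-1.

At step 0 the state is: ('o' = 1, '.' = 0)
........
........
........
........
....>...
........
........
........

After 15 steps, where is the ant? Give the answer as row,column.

4,3

gen 0: ........
........
........
........
....>...
........
........
........
gen 1: ........
........
........
........
....o...
....v...
........
........
gen 2: ........
........
........
........
....o...
...<o...
........
........
gen 3: ........
........
........
........
...^o...
...oo...
........
........
gen 4: ........
........
........
........
...o>...
...oo...
........
........
gen 5: ........
........
........
....^...
...o....
...oo...
........
........
gen 6: ........
........
........
....o>..
...o....
...oo...
........
........
gen 7: ........
........
........
....oo..
...o.v..
...oo...
........
........
gen 8: ........
........
........
....oo..
...o<o..
...oo...
........
........
gen 9: ........
........
........
....^o..
...ooo..
...oo...
........
........
gen 10: ........
........
........
...<.o..
...ooo..
...oo...
........
........
gen 11: ........
........
...^....
...o.o..
...ooo..
...oo...
........
........
gen 12: ........
........
...o>...
...o.o..
...ooo..
...oo...
........
........
gen 13: ........
........
...oo...
...ovo..
...ooo..
...oo...
........
........
gen 14: ........
........
...oo...
...<oo..
...ooo..
...oo...
........
........
gen 15: ........
........
...oo...
....oo..
...voo..
...oo...
........
........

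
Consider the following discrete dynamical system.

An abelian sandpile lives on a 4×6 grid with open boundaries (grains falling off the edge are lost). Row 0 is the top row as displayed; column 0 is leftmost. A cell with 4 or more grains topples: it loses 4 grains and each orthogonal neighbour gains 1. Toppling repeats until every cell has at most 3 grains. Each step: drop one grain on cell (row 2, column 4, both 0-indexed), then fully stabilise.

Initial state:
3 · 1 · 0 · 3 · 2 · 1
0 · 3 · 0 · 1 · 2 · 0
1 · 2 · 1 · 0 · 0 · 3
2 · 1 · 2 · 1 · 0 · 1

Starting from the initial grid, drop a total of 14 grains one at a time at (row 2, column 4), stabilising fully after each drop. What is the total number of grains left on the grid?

42

t=0: 3 · 1 · 0 · 3 · 2 · 1
0 · 3 · 0 · 1 · 2 · 0
1 · 2 · 1 · 0 · 0 · 3
2 · 1 · 2 · 1 · 0 · 1
t=1: 3 · 1 · 0 · 3 · 2 · 1
0 · 3 · 0 · 1 · 2 · 0
1 · 2 · 1 · 0 · 1 · 3
2 · 1 · 2 · 1 · 0 · 1
t=2: 3 · 1 · 0 · 3 · 2 · 1
0 · 3 · 0 · 1 · 2 · 0
1 · 2 · 1 · 0 · 2 · 3
2 · 1 · 2 · 1 · 0 · 1
t=3: 3 · 1 · 0 · 3 · 2 · 1
0 · 3 · 0 · 1 · 2 · 0
1 · 2 · 1 · 0 · 3 · 3
2 · 1 · 2 · 1 · 0 · 1
t=4: 3 · 1 · 0 · 3 · 2 · 1
0 · 3 · 0 · 1 · 3 · 1
1 · 2 · 1 · 1 · 1 · 0
2 · 1 · 2 · 1 · 1 · 2
t=5: 3 · 1 · 0 · 3 · 2 · 1
0 · 3 · 0 · 1 · 3 · 1
1 · 2 · 1 · 1 · 2 · 0
2 · 1 · 2 · 1 · 1 · 2
t=6: 3 · 1 · 0 · 3 · 2 · 1
0 · 3 · 0 · 1 · 3 · 1
1 · 2 · 1 · 1 · 3 · 0
2 · 1 · 2 · 1 · 1 · 2
t=7: 3 · 1 · 0 · 3 · 3 · 1
0 · 3 · 0 · 2 · 0 · 2
1 · 2 · 1 · 2 · 1 · 1
2 · 1 · 2 · 1 · 2 · 2
t=8: 3 · 1 · 0 · 3 · 3 · 1
0 · 3 · 0 · 2 · 0 · 2
1 · 2 · 1 · 2 · 2 · 1
2 · 1 · 2 · 1 · 2 · 2
t=9: 3 · 1 · 0 · 3 · 3 · 1
0 · 3 · 0 · 2 · 0 · 2
1 · 2 · 1 · 2 · 3 · 1
2 · 1 · 2 · 1 · 2 · 2
t=10: 3 · 1 · 0 · 3 · 3 · 1
0 · 3 · 0 · 2 · 1 · 2
1 · 2 · 1 · 3 · 0 · 2
2 · 1 · 2 · 1 · 3 · 2
t=11: 3 · 1 · 0 · 3 · 3 · 1
0 · 3 · 0 · 2 · 1 · 2
1 · 2 · 1 · 3 · 1 · 2
2 · 1 · 2 · 1 · 3 · 2
t=12: 3 · 1 · 0 · 3 · 3 · 1
0 · 3 · 0 · 2 · 1 · 2
1 · 2 · 1 · 3 · 2 · 2
2 · 1 · 2 · 1 · 3 · 2
t=13: 3 · 1 · 0 · 3 · 3 · 1
0 · 3 · 0 · 2 · 1 · 2
1 · 2 · 1 · 3 · 3 · 2
2 · 1 · 2 · 1 · 3 · 2
t=14: 3 · 1 · 0 · 3 · 3 · 1
0 · 3 · 0 · 3 · 2 · 2
1 · 2 · 2 · 0 · 2 · 3
2 · 1 · 2 · 3 · 0 · 3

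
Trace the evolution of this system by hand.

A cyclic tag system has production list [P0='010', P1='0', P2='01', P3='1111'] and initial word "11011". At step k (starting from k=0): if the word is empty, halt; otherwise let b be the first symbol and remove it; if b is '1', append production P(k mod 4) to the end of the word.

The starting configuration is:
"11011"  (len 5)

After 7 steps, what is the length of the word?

11

0) "11011"  (len 5)
1) "1011010"  (len 7)
2) "0110100"  (len 7)
3) "110100"  (len 6)
4) "101001111"  (len 9)
5) "01001111010"  (len 11)
6) "1001111010"  (len 10)
7) "00111101001"  (len 11)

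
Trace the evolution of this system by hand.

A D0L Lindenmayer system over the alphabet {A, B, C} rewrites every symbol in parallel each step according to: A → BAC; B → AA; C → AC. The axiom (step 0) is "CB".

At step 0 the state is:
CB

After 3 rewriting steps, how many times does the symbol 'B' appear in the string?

0) CB
1) ACAA
2) BACACBACBAC
3) AABACACBACACAABACACAABACAC

4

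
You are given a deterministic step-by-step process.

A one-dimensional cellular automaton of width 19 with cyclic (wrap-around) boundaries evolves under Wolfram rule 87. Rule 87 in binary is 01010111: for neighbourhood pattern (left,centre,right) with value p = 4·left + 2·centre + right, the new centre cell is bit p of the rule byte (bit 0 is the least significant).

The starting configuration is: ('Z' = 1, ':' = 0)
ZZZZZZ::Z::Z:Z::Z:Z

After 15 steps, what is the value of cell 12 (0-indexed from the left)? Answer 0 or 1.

k=0  ZZZZZZ::Z::Z:Z::Z:Z
k=1  :::::ZZZZZZZ:ZZZZ::
k=2  ZZZZZ::::::Z::::ZZZ
k=3  ::::ZZZZZZZZZZZZ:::
k=4  ZZZZ:::::::::::ZZZZ
k=5  :::ZZZZZZZZZZZZ::::
k=6  ZZZ:::::::::::ZZZZZ
k=7  ::ZZZZZZZZZZZZ:::::
k=8  ZZ:::::::::::ZZZZZZ
k=9  :ZZZZZZZZZZZZ::::::
k=10  Z:::::::::::ZZZZZZZ
k=11  ZZZZZZZZZZZZ:::::::
k=12  :::::::::::ZZZZZZZZ
k=13  ZZZZZZZZZZZ:::::::Z
k=14  ::::::::::ZZZZZZZZ:
k=15  ZZZZZZZZZZ:::::::ZZ

0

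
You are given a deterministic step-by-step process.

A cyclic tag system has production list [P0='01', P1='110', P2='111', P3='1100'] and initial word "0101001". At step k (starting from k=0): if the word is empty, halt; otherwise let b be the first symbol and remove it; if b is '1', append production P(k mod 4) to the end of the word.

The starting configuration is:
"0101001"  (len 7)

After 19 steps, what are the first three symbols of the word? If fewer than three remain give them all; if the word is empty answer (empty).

gen 0: "0101001"  (len 7)
gen 1: "101001"  (len 6)
gen 2: "01001110"  (len 8)
gen 3: "1001110"  (len 7)
gen 4: "0011101100"  (len 10)
gen 5: "011101100"  (len 9)
gen 6: "11101100"  (len 8)
gen 7: "1101100111"  (len 10)
gen 8: "1011001111100"  (len 13)
gen 9: "01100111110001"  (len 14)
gen 10: "1100111110001"  (len 13)
gen 11: "100111110001111"  (len 15)
gen 12: "001111100011111100"  (len 18)
gen 13: "01111100011111100"  (len 17)
gen 14: "1111100011111100"  (len 16)
gen 15: "111100011111100111"  (len 18)
gen 16: "111000111111001111100"  (len 21)
gen 17: "1100011111100111110001"  (len 22)
gen 18: "100011111100111110001110"  (len 24)
gen 19: "00011111100111110001110111"  (len 26)

000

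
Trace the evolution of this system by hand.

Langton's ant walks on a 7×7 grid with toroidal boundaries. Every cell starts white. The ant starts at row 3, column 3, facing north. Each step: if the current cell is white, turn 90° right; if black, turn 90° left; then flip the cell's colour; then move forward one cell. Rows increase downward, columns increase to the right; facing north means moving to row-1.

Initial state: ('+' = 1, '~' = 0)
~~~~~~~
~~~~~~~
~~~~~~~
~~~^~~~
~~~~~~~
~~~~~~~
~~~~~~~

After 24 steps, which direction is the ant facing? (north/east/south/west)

south

[0] ~~~~~~~
~~~~~~~
~~~~~~~
~~~^~~~
~~~~~~~
~~~~~~~
~~~~~~~
[1] ~~~~~~~
~~~~~~~
~~~~~~~
~~~+>~~
~~~~~~~
~~~~~~~
~~~~~~~
[2] ~~~~~~~
~~~~~~~
~~~~~~~
~~~++~~
~~~~v~~
~~~~~~~
~~~~~~~
[3] ~~~~~~~
~~~~~~~
~~~~~~~
~~~++~~
~~~<+~~
~~~~~~~
~~~~~~~
[4] ~~~~~~~
~~~~~~~
~~~~~~~
~~~^+~~
~~~++~~
~~~~~~~
~~~~~~~
[5] ~~~~~~~
~~~~~~~
~~~~~~~
~~<~+~~
~~~++~~
~~~~~~~
~~~~~~~
[6] ~~~~~~~
~~~~~~~
~~^~~~~
~~+~+~~
~~~++~~
~~~~~~~
~~~~~~~
[7] ~~~~~~~
~~~~~~~
~~+>~~~
~~+~+~~
~~~++~~
~~~~~~~
~~~~~~~
[8] ~~~~~~~
~~~~~~~
~~++~~~
~~+v+~~
~~~++~~
~~~~~~~
~~~~~~~
[9] ~~~~~~~
~~~~~~~
~~++~~~
~~<++~~
~~~++~~
~~~~~~~
~~~~~~~
[10] ~~~~~~~
~~~~~~~
~~++~~~
~~~++~~
~~v++~~
~~~~~~~
~~~~~~~
[11] ~~~~~~~
~~~~~~~
~~++~~~
~~~++~~
~<+++~~
~~~~~~~
~~~~~~~
[12] ~~~~~~~
~~~~~~~
~~++~~~
~^~++~~
~++++~~
~~~~~~~
~~~~~~~
[13] ~~~~~~~
~~~~~~~
~~++~~~
~+>++~~
~++++~~
~~~~~~~
~~~~~~~
[14] ~~~~~~~
~~~~~~~
~~++~~~
~++++~~
~+v++~~
~~~~~~~
~~~~~~~
[15] ~~~~~~~
~~~~~~~
~~++~~~
~++++~~
~+~>+~~
~~~~~~~
~~~~~~~
[16] ~~~~~~~
~~~~~~~
~~++~~~
~++^+~~
~+~~+~~
~~~~~~~
~~~~~~~
[17] ~~~~~~~
~~~~~~~
~~++~~~
~+<~+~~
~+~~+~~
~~~~~~~
~~~~~~~
[18] ~~~~~~~
~~~~~~~
~~++~~~
~+~~+~~
~+v~+~~
~~~~~~~
~~~~~~~
[19] ~~~~~~~
~~~~~~~
~~++~~~
~+~~+~~
~<+~+~~
~~~~~~~
~~~~~~~
[20] ~~~~~~~
~~~~~~~
~~++~~~
~+~~+~~
~~+~+~~
~v~~~~~
~~~~~~~
[21] ~~~~~~~
~~~~~~~
~~++~~~
~+~~+~~
~~+~+~~
<+~~~~~
~~~~~~~
[22] ~~~~~~~
~~~~~~~
~~++~~~
~+~~+~~
^~+~+~~
++~~~~~
~~~~~~~
[23] ~~~~~~~
~~~~~~~
~~++~~~
~+~~+~~
+>+~+~~
++~~~~~
~~~~~~~
[24] ~~~~~~~
~~~~~~~
~~++~~~
~+~~+~~
+++~+~~
+v~~~~~
~~~~~~~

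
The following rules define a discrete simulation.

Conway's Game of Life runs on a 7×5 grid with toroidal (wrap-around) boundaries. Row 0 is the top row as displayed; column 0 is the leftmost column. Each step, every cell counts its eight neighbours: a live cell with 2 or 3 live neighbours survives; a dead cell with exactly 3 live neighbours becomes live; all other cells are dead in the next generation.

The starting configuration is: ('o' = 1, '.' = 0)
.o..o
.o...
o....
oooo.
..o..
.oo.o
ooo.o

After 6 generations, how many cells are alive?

[0] .o..o
.o...
o....
oooo.
..o..
.oo.o
ooo.o
[1] ...oo
.o...
o...o
o.ooo
....o
....o
....o
[2] o..oo
...o.
..o..
.o...
.....
o..oo
o...o
[3] o..o.
..oo.
..o..
.....
o...o
o..o.
.o...
[4] .o.oo
.oooo
..oo.
.....
o...o
oo...
ooo..
[5] .....
.o...
.o..o
...oo
oo..o
..o..
...o.
[6] .....
o....
..ooo
.ooo.
ooo.o
ooooo
.....

16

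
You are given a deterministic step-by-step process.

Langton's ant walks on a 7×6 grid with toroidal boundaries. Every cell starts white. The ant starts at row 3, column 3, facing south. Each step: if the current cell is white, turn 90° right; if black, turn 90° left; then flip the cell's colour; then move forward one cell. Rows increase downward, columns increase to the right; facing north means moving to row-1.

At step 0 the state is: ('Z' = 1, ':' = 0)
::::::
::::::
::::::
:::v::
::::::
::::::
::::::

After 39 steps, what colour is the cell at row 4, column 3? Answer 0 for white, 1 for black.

gen 0: ::::::
::::::
::::::
:::v::
::::::
::::::
::::::
gen 1: ::::::
::::::
::::::
::<Z::
::::::
::::::
::::::
gen 2: ::::::
::::::
::^:::
::ZZ::
::::::
::::::
::::::
gen 3: ::::::
::::::
::Z>::
::ZZ::
::::::
::::::
::::::
gen 4: ::::::
::::::
::ZZ::
::Zv::
::::::
::::::
::::::
gen 5: ::::::
::::::
::ZZ::
::Z:>:
::::::
::::::
::::::
gen 6: ::::::
::::::
::ZZ::
::Z:Z:
::::v:
::::::
::::::
gen 7: ::::::
::::::
::ZZ::
::Z:Z:
:::<Z:
::::::
::::::
gen 8: ::::::
::::::
::ZZ::
::Z^Z:
:::ZZ:
::::::
::::::
gen 9: ::::::
::::::
::ZZ::
::ZZ>:
:::ZZ:
::::::
::::::
gen 10: ::::::
::::::
::ZZ^:
::ZZ::
:::ZZ:
::::::
::::::
gen 11: ::::::
::::::
::ZZZ>
::ZZ::
:::ZZ:
::::::
::::::
gen 12: ::::::
::::::
::ZZZZ
::ZZ:v
:::ZZ:
::::::
::::::
gen 13: ::::::
::::::
::ZZZZ
::ZZ<Z
:::ZZ:
::::::
::::::
gen 14: ::::::
::::::
::ZZ^Z
::ZZZZ
:::ZZ:
::::::
::::::
gen 15: ::::::
::::::
::Z<:Z
::ZZZZ
:::ZZ:
::::::
::::::
gen 16: ::::::
::::::
::Z::Z
::ZvZZ
:::ZZ:
::::::
::::::
gen 17: ::::::
::::::
::Z::Z
::Z:>Z
:::ZZ:
::::::
::::::
gen 18: ::::::
::::::
::Z:^Z
::Z::Z
:::ZZ:
::::::
::::::
gen 19: ::::::
::::::
::Z:Z>
::Z::Z
:::ZZ:
::::::
::::::
gen 20: ::::::
:::::^
::Z:Z:
::Z::Z
:::ZZ:
::::::
::::::
gen 21: ::::::
>::::Z
::Z:Z:
::Z::Z
:::ZZ:
::::::
::::::
gen 22: ::::::
Z::::Z
v:Z:Z:
::Z::Z
:::ZZ:
::::::
::::::
gen 23: ::::::
Z::::Z
Z:Z:Z<
::Z::Z
:::ZZ:
::::::
::::::
gen 24: ::::::
Z::::^
Z:Z:ZZ
::Z::Z
:::ZZ:
::::::
::::::
gen 25: ::::::
Z:::<:
Z:Z:ZZ
::Z::Z
:::ZZ:
::::::
::::::
gen 26: ::::^:
Z:::Z:
Z:Z:ZZ
::Z::Z
:::ZZ:
::::::
::::::
gen 27: ::::Z>
Z:::Z:
Z:Z:ZZ
::Z::Z
:::ZZ:
::::::
::::::
gen 28: ::::ZZ
Z:::Zv
Z:Z:ZZ
::Z::Z
:::ZZ:
::::::
::::::
gen 29: ::::ZZ
Z:::<Z
Z:Z:ZZ
::Z::Z
:::ZZ:
::::::
::::::
gen 30: ::::ZZ
Z::::Z
Z:Z:vZ
::Z::Z
:::ZZ:
::::::
::::::
gen 31: ::::ZZ
Z::::Z
Z:Z::>
::Z::Z
:::ZZ:
::::::
::::::
gen 32: ::::ZZ
Z::::^
Z:Z:::
::Z::Z
:::ZZ:
::::::
::::::
gen 33: ::::ZZ
Z:::<:
Z:Z:::
::Z::Z
:::ZZ:
::::::
::::::
gen 34: ::::^Z
Z:::Z:
Z:Z:::
::Z::Z
:::ZZ:
::::::
::::::
gen 35: :::<:Z
Z:::Z:
Z:Z:::
::Z::Z
:::ZZ:
::::::
::::::
gen 36: :::Z:Z
Z:::Z:
Z:Z:::
::Z::Z
:::ZZ:
::::::
:::^::
gen 37: :::Z:Z
Z:::Z:
Z:Z:::
::Z::Z
:::ZZ:
::::::
:::Z>:
gen 38: :::ZvZ
Z:::Z:
Z:Z:::
::Z::Z
:::ZZ:
::::::
:::ZZ:
gen 39: :::<ZZ
Z:::Z:
Z:Z:::
::Z::Z
:::ZZ:
::::::
:::ZZ:

1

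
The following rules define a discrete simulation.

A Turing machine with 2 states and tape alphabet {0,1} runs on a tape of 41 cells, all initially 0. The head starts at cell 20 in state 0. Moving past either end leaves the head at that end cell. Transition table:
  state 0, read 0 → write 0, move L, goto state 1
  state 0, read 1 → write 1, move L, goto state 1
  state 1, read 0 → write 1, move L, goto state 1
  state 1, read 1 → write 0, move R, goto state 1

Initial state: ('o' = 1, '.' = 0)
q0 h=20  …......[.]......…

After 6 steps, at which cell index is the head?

gen 0: q0 h=20  …......[.]......…
gen 1: q1 h=19  …......[.]......…
gen 2: q1 h=18  …......[.]o.....…
gen 3: q1 h=17  …......[.]oo....…
gen 4: q1 h=16  …......[.]ooo...…
gen 5: q1 h=15  …......[.]oooo..…
gen 6: q1 h=14  …......[.]ooooo.…

14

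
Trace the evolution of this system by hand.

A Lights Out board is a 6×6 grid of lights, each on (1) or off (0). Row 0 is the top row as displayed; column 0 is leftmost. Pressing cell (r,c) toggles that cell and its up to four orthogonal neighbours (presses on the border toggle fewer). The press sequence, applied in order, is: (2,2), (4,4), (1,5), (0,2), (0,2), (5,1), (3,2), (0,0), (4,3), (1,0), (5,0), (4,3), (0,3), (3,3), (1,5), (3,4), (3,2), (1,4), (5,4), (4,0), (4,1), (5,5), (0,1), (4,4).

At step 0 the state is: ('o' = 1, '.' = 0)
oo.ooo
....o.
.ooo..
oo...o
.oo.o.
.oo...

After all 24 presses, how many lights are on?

13

0) oo.ooo
....o.
.ooo..
oo...o
.oo.o.
.oo...
1) oo.ooo
..o.o.
......
ooo..o
.oo.o.
.oo...
2) oo.ooo
..o.o.
......
ooo.oo
.ooo.o
.oo.o.
3) oo.oo.
..o..o
.....o
ooo.oo
.ooo.o
.oo.o.
4) o.o.o.
.....o
.....o
ooo.oo
.ooo.o
.oo.o.
5) oo.oo.
..o..o
.....o
ooo.oo
.ooo.o
.oo.o.
6) oo.oo.
..o..o
.....o
ooo.oo
..oo.o
o...o.
7) oo.oo.
..o..o
..o..o
o..ooo
...o.o
o...o.
8) ...oo.
o.o..o
..o..o
o..ooo
...o.o
o...o.
9) ...oo.
o.o..o
..o..o
o...oo
..o.oo
o..oo.
10) o..oo.
.oo..o
o.o..o
o...oo
..o.oo
o..oo.
11) o..oo.
.oo..o
o.o..o
o...oo
o.o.oo
.o.oo.
12) o..oo.
.oo..o
o.o..o
o..ooo
o..o.o
.o..o.
13) o.o...
.ooo.o
o.o..o
o..ooo
o..o.o
.o..o.
14) o.o...
.ooo.o
o.oo.o
o.o..o
o....o
.o..o.
15) o.o..o
.oooo.
o.oo..
o.o..o
o....o
.o..o.
16) o.o..o
.oooo.
o.ooo.
o.ooo.
o...oo
.o..o.
17) o.o..o
.oooo.
o..oo.
oo..o.
o.o.oo
.o..o.
18) o.o.oo
.oo..o
o..o..
oo..o.
o.o.oo
.o..o.
19) o.o.oo
.oo..o
o..o..
oo..o.
o.o..o
.o.o.o
20) o.o.oo
.oo..o
o..o..
.o..o.
.oo..o
oo.o.o
21) o.o.oo
.oo..o
o..o..
....o.
o....o
o..o.o
22) o.o.oo
.oo..o
o..o..
....o.
o.....
o..oo.
23) .o..oo
..o..o
o..o..
....o.
o.....
o..oo.
24) .o..oo
..o..o
o..o..
......
o..ooo
o..o..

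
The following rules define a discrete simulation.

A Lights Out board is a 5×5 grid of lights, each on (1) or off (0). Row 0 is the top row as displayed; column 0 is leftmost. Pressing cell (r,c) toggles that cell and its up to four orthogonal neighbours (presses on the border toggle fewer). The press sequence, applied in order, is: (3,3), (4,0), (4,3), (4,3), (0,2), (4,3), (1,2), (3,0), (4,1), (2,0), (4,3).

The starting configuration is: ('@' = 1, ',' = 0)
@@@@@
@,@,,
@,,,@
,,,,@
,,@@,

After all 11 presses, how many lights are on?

0) @@@@@
@,@,,
@,,,@
,,,,@
,,@@,
1) @@@@@
@,@,,
@,,@@
,,@@,
,,@,,
2) @@@@@
@,@,,
@,,@@
@,@@,
@@@,,
3) @@@@@
@,@,,
@,,@@
@,@,,
@@,@@
4) @@@@@
@,@,,
@,,@@
@,@@,
@@@,,
5) @,,,@
@,,,,
@,,@@
@,@@,
@@@,,
6) @,,,@
@,,,,
@,,@@
@,@,,
@@,@@
7) @,@,@
@@@@,
@,@@@
@,@,,
@@,@@
8) @,@,@
@@@@,
,,@@@
,@@,,
,@,@@
9) @,@,@
@@@@,
,,@@@
,,@,,
@,@@@
10) @,@,@
,@@@,
@@@@@
@,@,,
@,@@@
11) @,@,@
,@@@,
@@@@@
@,@@,
@,,,,

15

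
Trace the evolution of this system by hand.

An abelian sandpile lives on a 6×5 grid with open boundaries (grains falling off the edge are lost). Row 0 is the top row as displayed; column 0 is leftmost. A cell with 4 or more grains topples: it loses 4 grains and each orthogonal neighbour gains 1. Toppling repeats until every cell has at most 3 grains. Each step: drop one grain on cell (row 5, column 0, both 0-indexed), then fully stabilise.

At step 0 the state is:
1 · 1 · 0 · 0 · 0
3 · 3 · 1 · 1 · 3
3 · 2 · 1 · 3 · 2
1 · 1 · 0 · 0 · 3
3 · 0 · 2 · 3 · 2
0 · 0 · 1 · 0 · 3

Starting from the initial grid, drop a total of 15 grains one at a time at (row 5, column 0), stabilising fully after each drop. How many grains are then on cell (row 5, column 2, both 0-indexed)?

2

[0] 1 · 1 · 0 · 0 · 0
3 · 3 · 1 · 1 · 3
3 · 2 · 1 · 3 · 2
1 · 1 · 0 · 0 · 3
3 · 0 · 2 · 3 · 2
0 · 0 · 1 · 0 · 3
[1] 1 · 1 · 0 · 0 · 0
3 · 3 · 1 · 1 · 3
3 · 2 · 1 · 3 · 2
1 · 1 · 0 · 0 · 3
3 · 0 · 2 · 3 · 2
1 · 0 · 1 · 0 · 3
[2] 1 · 1 · 0 · 0 · 0
3 · 3 · 1 · 1 · 3
3 · 2 · 1 · 3 · 2
1 · 1 · 0 · 0 · 3
3 · 0 · 2 · 3 · 2
2 · 0 · 1 · 0 · 3
[3] 1 · 1 · 0 · 0 · 0
3 · 3 · 1 · 1 · 3
3 · 2 · 1 · 3 · 2
1 · 1 · 0 · 0 · 3
3 · 0 · 2 · 3 · 2
3 · 0 · 1 · 0 · 3
[4] 1 · 1 · 0 · 0 · 0
3 · 3 · 1 · 1 · 3
3 · 2 · 1 · 3 · 2
2 · 1 · 0 · 0 · 3
0 · 1 · 2 · 3 · 2
1 · 1 · 1 · 0 · 3
[5] 1 · 1 · 0 · 0 · 0
3 · 3 · 1 · 1 · 3
3 · 2 · 1 · 3 · 2
2 · 1 · 0 · 0 · 3
0 · 1 · 2 · 3 · 2
2 · 1 · 1 · 0 · 3
[6] 1 · 1 · 0 · 0 · 0
3 · 3 · 1 · 1 · 3
3 · 2 · 1 · 3 · 2
2 · 1 · 0 · 0 · 3
0 · 1 · 2 · 3 · 2
3 · 1 · 1 · 0 · 3
[7] 1 · 1 · 0 · 0 · 0
3 · 3 · 1 · 1 · 3
3 · 2 · 1 · 3 · 2
2 · 1 · 0 · 0 · 3
1 · 1 · 2 · 3 · 2
0 · 2 · 1 · 0 · 3
[8] 1 · 1 · 0 · 0 · 0
3 · 3 · 1 · 1 · 3
3 · 2 · 1 · 3 · 2
2 · 1 · 0 · 0 · 3
1 · 1 · 2 · 3 · 2
1 · 2 · 1 · 0 · 3
[9] 1 · 1 · 0 · 0 · 0
3 · 3 · 1 · 1 · 3
3 · 2 · 1 · 3 · 2
2 · 1 · 0 · 0 · 3
1 · 1 · 2 · 3 · 2
2 · 2 · 1 · 0 · 3
[10] 1 · 1 · 0 · 0 · 0
3 · 3 · 1 · 1 · 3
3 · 2 · 1 · 3 · 2
2 · 1 · 0 · 0 · 3
1 · 1 · 2 · 3 · 2
3 · 2 · 1 · 0 · 3
[11] 1 · 1 · 0 · 0 · 0
3 · 3 · 1 · 1 · 3
3 · 2 · 1 · 3 · 2
2 · 1 · 0 · 0 · 3
2 · 1 · 2 · 3 · 2
0 · 3 · 1 · 0 · 3
[12] 1 · 1 · 0 · 0 · 0
3 · 3 · 1 · 1 · 3
3 · 2 · 1 · 3 · 2
2 · 1 · 0 · 0 · 3
2 · 1 · 2 · 3 · 2
1 · 3 · 1 · 0 · 3
[13] 1 · 1 · 0 · 0 · 0
3 · 3 · 1 · 1 · 3
3 · 2 · 1 · 3 · 2
2 · 1 · 0 · 0 · 3
2 · 1 · 2 · 3 · 2
2 · 3 · 1 · 0 · 3
[14] 1 · 1 · 0 · 0 · 0
3 · 3 · 1 · 1 · 3
3 · 2 · 1 · 3 · 2
2 · 1 · 0 · 0 · 3
2 · 1 · 2 · 3 · 2
3 · 3 · 1 · 0 · 3
[15] 1 · 1 · 0 · 0 · 0
3 · 3 · 1 · 1 · 3
3 · 2 · 1 · 3 · 2
2 · 1 · 0 · 0 · 3
3 · 2 · 2 · 3 · 2
1 · 0 · 2 · 0 · 3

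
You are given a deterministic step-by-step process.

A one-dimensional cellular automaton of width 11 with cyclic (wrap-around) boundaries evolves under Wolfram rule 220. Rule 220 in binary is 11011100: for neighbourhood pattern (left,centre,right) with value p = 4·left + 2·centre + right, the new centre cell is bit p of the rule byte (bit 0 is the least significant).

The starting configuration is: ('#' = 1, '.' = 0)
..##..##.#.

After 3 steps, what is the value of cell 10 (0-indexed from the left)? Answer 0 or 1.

t=0: ..##..##.#.
t=1: ..###.##.##
t=2: #.###.##.##
t=3: #.###.##.##

1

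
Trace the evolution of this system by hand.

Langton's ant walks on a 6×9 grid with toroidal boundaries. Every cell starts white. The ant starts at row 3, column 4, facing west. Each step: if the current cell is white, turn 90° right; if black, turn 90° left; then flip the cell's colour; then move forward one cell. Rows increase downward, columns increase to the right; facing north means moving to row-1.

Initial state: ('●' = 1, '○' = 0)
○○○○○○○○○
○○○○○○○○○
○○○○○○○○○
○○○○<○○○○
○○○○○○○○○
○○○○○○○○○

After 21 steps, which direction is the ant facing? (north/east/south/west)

south

[0] ○○○○○○○○○
○○○○○○○○○
○○○○○○○○○
○○○○<○○○○
○○○○○○○○○
○○○○○○○○○
[1] ○○○○○○○○○
○○○○○○○○○
○○○○^○○○○
○○○○●○○○○
○○○○○○○○○
○○○○○○○○○
[2] ○○○○○○○○○
○○○○○○○○○
○○○○●>○○○
○○○○●○○○○
○○○○○○○○○
○○○○○○○○○
[3] ○○○○○○○○○
○○○○○○○○○
○○○○●●○○○
○○○○●v○○○
○○○○○○○○○
○○○○○○○○○
[4] ○○○○○○○○○
○○○○○○○○○
○○○○●●○○○
○○○○<●○○○
○○○○○○○○○
○○○○○○○○○
[5] ○○○○○○○○○
○○○○○○○○○
○○○○●●○○○
○○○○○●○○○
○○○○v○○○○
○○○○○○○○○
[6] ○○○○○○○○○
○○○○○○○○○
○○○○●●○○○
○○○○○●○○○
○○○<●○○○○
○○○○○○○○○
[7] ○○○○○○○○○
○○○○○○○○○
○○○○●●○○○
○○○^○●○○○
○○○●●○○○○
○○○○○○○○○
[8] ○○○○○○○○○
○○○○○○○○○
○○○○●●○○○
○○○●>●○○○
○○○●●○○○○
○○○○○○○○○
[9] ○○○○○○○○○
○○○○○○○○○
○○○○●●○○○
○○○●●●○○○
○○○●v○○○○
○○○○○○○○○
[10] ○○○○○○○○○
○○○○○○○○○
○○○○●●○○○
○○○●●●○○○
○○○●○>○○○
○○○○○○○○○
[11] ○○○○○○○○○
○○○○○○○○○
○○○○●●○○○
○○○●●●○○○
○○○●○●○○○
○○○○○v○○○
[12] ○○○○○○○○○
○○○○○○○○○
○○○○●●○○○
○○○●●●○○○
○○○●○●○○○
○○○○<●○○○
[13] ○○○○○○○○○
○○○○○○○○○
○○○○●●○○○
○○○●●●○○○
○○○●^●○○○
○○○○●●○○○
[14] ○○○○○○○○○
○○○○○○○○○
○○○○●●○○○
○○○●●●○○○
○○○●●>○○○
○○○○●●○○○
[15] ○○○○○○○○○
○○○○○○○○○
○○○○●●○○○
○○○●●^○○○
○○○●●○○○○
○○○○●●○○○
[16] ○○○○○○○○○
○○○○○○○○○
○○○○●●○○○
○○○●<○○○○
○○○●●○○○○
○○○○●●○○○
[17] ○○○○○○○○○
○○○○○○○○○
○○○○●●○○○
○○○●○○○○○
○○○●v○○○○
○○○○●●○○○
[18] ○○○○○○○○○
○○○○○○○○○
○○○○●●○○○
○○○●○○○○○
○○○●○>○○○
○○○○●●○○○
[19] ○○○○○○○○○
○○○○○○○○○
○○○○●●○○○
○○○●○○○○○
○○○●○●○○○
○○○○●v○○○
[20] ○○○○○○○○○
○○○○○○○○○
○○○○●●○○○
○○○●○○○○○
○○○●○●○○○
○○○○●○>○○
[21] ○○○○○○v○○
○○○○○○○○○
○○○○●●○○○
○○○●○○○○○
○○○●○●○○○
○○○○●○●○○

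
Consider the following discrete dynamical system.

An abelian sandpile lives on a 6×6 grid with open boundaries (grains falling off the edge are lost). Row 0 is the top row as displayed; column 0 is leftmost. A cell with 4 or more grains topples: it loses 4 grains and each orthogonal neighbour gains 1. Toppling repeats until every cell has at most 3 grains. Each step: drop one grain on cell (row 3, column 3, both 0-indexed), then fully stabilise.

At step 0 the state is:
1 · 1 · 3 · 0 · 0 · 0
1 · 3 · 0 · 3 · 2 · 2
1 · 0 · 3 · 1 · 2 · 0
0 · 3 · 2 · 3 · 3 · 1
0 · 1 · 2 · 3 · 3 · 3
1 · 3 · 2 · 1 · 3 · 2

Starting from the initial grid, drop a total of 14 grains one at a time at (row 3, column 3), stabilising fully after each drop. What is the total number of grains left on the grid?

0) 1 · 1 · 3 · 0 · 0 · 0
1 · 3 · 0 · 3 · 2 · 2
1 · 0 · 3 · 1 · 2 · 0
0 · 3 · 2 · 3 · 3 · 1
0 · 1 · 2 · 3 · 3 · 3
1 · 3 · 2 · 1 · 3 · 2
1) 1 · 1 · 3 · 0 · 0 · 0
1 · 3 · 0 · 3 · 2 · 2
1 · 0 · 3 · 2 · 3 · 0
0 · 3 · 3 · 2 · 1 · 3
0 · 1 · 3 · 1 · 3 · 1
1 · 3 · 2 · 3 · 1 · 0
2) 1 · 1 · 3 · 0 · 0 · 0
1 · 3 · 0 · 3 · 2 · 2
1 · 0 · 3 · 2 · 3 · 0
0 · 3 · 3 · 3 · 1 · 3
0 · 1 · 3 · 1 · 3 · 1
1 · 3 · 2 · 3 · 1 · 0
3) 1 · 1 · 3 · 1 · 1 · 0
1 · 3 · 2 · 1 · 0 · 3
1 · 2 · 1 · 2 · 1 · 1
1 · 0 · 3 · 2 · 3 · 3
0 · 3 · 0 · 3 · 3 · 1
1 · 3 · 3 · 3 · 1 · 0
4) 1 · 1 · 3 · 1 · 1 · 0
1 · 3 · 2 · 1 · 0 · 3
1 · 2 · 1 · 2 · 1 · 1
1 · 0 · 3 · 3 · 3 · 3
0 · 3 · 0 · 3 · 3 · 1
1 · 3 · 3 · 3 · 1 · 0
5) 1 · 1 · 3 · 1 · 1 · 0
1 · 3 · 2 · 1 · 0 · 3
1 · 2 · 2 · 3 · 2 · 2
1 · 2 · 1 · 3 · 2 · 0
1 · 1 · 0 · 3 · 1 · 3
2 · 1 · 2 · 1 · 3 · 0
6) 1 · 1 · 3 · 1 · 1 · 0
1 · 3 · 2 · 2 · 0 · 3
1 · 2 · 3 · 0 · 3 · 2
1 · 2 · 2 · 2 · 3 · 0
1 · 1 · 1 · 0 · 2 · 3
2 · 1 · 2 · 2 · 3 · 0
7) 1 · 1 · 3 · 1 · 1 · 0
1 · 3 · 2 · 2 · 0 · 3
1 · 2 · 3 · 0 · 3 · 2
1 · 2 · 2 · 3 · 3 · 0
1 · 1 · 1 · 0 · 2 · 3
2 · 1 · 2 · 2 · 3 · 0
8) 1 · 1 · 3 · 1 · 1 · 0
1 · 3 · 2 · 2 · 1 · 3
1 · 2 · 3 · 2 · 0 · 3
1 · 2 · 3 · 1 · 1 · 1
1 · 1 · 1 · 1 · 3 · 3
2 · 1 · 2 · 2 · 3 · 0
9) 1 · 1 · 3 · 1 · 1 · 0
1 · 3 · 2 · 2 · 1 · 3
1 · 2 · 3 · 2 · 0 · 3
1 · 2 · 3 · 2 · 1 · 1
1 · 1 · 1 · 1 · 3 · 3
2 · 1 · 2 · 2 · 3 · 0
10) 1 · 1 · 3 · 1 · 1 · 0
1 · 3 · 2 · 2 · 1 · 3
1 · 2 · 3 · 2 · 0 · 3
1 · 2 · 3 · 3 · 1 · 1
1 · 1 · 1 · 1 · 3 · 3
2 · 1 · 2 · 2 · 3 · 0
11) 1 · 1 · 3 · 1 · 1 · 0
1 · 3 · 3 · 3 · 1 · 3
1 · 3 · 1 · 0 · 1 · 3
1 · 3 · 1 · 2 · 2 · 1
1 · 1 · 2 · 2 · 3 · 3
2 · 1 · 2 · 2 · 3 · 0
12) 1 · 1 · 3 · 1 · 1 · 0
1 · 3 · 3 · 3 · 1 · 3
1 · 3 · 1 · 0 · 1 · 3
1 · 3 · 1 · 3 · 2 · 1
1 · 1 · 2 · 2 · 3 · 3
2 · 1 · 2 · 2 · 3 · 0
13) 1 · 1 · 3 · 1 · 1 · 0
1 · 3 · 3 · 3 · 1 · 3
1 · 3 · 1 · 1 · 1 · 3
1 · 3 · 2 · 0 · 3 · 1
1 · 1 · 2 · 3 · 3 · 3
2 · 1 · 2 · 2 · 3 · 0
14) 1 · 1 · 3 · 1 · 1 · 0
1 · 3 · 3 · 3 · 1 · 3
1 · 3 · 1 · 1 · 1 · 3
1 · 3 · 2 · 1 · 3 · 1
1 · 1 · 2 · 3 · 3 · 3
2 · 1 · 2 · 2 · 3 · 0

65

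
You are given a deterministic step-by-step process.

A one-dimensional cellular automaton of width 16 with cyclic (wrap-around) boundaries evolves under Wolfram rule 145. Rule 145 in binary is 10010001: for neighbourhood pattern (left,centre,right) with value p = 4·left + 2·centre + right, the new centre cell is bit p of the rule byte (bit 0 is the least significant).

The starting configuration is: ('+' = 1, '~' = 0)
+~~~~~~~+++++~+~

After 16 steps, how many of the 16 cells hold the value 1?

6

gen 0: +~~~~~~~+++++~+~
gen 1: ~++++++~~+++~~~~
gen 2: ~~++++~+~~+~++++
gen 3: +~~++~~~+~~~~++~
gen 4: ~+~~~++~~+++~~~~
gen 5: ~~++~~~+~~+~++++
gen 6: +~~~++~~+~~~~++~
gen 7: ~++~~~+~~+++~~~~
gen 8: ~~~++~~+~~+~++++
gen 9: ++~~~+~~+~~~~++~
gen 10: ~~++~~+~~+++~~~~
gen 11: +~~~+~~+~~+~++++
gen 12: ~++~~+~~+~~~~+++
gen 13: ~~~+~~+~~+++~~+~
gen 14: ++~~+~~+~~+~+~~+
gen 15: +~+~~+~~+~~~~+~~
gen 16: ~~~+~~+~~+++~~+~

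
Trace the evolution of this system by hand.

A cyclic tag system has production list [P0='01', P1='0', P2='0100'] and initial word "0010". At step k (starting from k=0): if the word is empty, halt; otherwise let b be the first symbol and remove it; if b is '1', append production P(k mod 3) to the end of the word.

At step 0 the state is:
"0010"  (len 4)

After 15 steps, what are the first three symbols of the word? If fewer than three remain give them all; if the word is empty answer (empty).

(empty)

0) "0010"  (len 4)
1) "010"  (len 3)
2) "10"  (len 2)
3) "00100"  (len 5)
4) "0100"  (len 4)
5) "100"  (len 3)
6) "000100"  (len 6)
7) "00100"  (len 5)
8) "0100"  (len 4)
9) "100"  (len 3)
10) "0001"  (len 4)
11) "001"  (len 3)
12) "01"  (len 2)
13) "1"  (len 1)
14) "0"  (len 1)
15) (halted — word empty)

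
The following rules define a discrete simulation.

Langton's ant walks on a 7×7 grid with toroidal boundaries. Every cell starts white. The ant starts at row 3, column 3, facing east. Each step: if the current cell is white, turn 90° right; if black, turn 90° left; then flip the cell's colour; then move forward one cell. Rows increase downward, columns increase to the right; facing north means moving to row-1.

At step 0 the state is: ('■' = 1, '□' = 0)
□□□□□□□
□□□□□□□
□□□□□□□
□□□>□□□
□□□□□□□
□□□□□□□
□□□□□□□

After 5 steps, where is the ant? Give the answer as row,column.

[0] □□□□□□□
□□□□□□□
□□□□□□□
□□□>□□□
□□□□□□□
□□□□□□□
□□□□□□□
[1] □□□□□□□
□□□□□□□
□□□□□□□
□□□■□□□
□□□v□□□
□□□□□□□
□□□□□□□
[2] □□□□□□□
□□□□□□□
□□□□□□□
□□□■□□□
□□<■□□□
□□□□□□□
□□□□□□□
[3] □□□□□□□
□□□□□□□
□□□□□□□
□□^■□□□
□□■■□□□
□□□□□□□
□□□□□□□
[4] □□□□□□□
□□□□□□□
□□□□□□□
□□■>□□□
□□■■□□□
□□□□□□□
□□□□□□□
[5] □□□□□□□
□□□□□□□
□□□^□□□
□□■□□□□
□□■■□□□
□□□□□□□
□□□□□□□

2,3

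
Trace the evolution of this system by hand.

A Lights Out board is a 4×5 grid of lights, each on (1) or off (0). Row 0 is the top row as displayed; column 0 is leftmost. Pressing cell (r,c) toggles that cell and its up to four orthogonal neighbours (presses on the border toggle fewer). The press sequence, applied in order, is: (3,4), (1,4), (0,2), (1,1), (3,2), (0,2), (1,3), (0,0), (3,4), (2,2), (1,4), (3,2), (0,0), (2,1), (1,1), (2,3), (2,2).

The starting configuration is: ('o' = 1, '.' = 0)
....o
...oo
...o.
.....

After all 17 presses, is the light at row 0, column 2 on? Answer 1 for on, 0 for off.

k=0  ....o
...oo
...o.
.....
k=1  ....o
...oo
...oo
...oo
k=2  .....
.....
...o.
...oo
k=3  .ooo.
..o..
...o.
...oo
k=4  ..oo.
oo...
.o.o.
...oo
k=5  ..oo.
oo...
.ooo.
.oo.o
k=6  .o...
ooo..
.ooo.
.oo.o
k=7  .o.o.
oo.oo
.oo..
.oo.o
k=8  o..o.
.o.oo
.oo..
.oo.o
k=9  o..o.
.o.oo
.oo.o
.ooo.
k=10  o..o.
.oooo
...oo
.o.o.
k=11  o..oo
.oo..
...o.
.o.o.
k=12  o..oo
.oo..
..oo.
..o..
k=13  .o.oo
ooo..
..oo.
..o..
k=14  .o.oo
o.o..
oo.o.
.oo..
k=15  ...oo
.o...
o..o.
.oo..
k=16  ...oo
.o.o.
o.o.o
.ooo.
k=17  ...oo
.ooo.
oo.oo
.o.o.

0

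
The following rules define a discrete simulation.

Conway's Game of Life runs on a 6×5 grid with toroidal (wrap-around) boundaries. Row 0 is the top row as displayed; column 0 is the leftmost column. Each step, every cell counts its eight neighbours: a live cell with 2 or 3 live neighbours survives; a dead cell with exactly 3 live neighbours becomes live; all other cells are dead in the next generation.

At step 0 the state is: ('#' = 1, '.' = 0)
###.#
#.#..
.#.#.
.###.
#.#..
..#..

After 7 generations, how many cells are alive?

gen 0: ###.#
#.#..
.#.#.
.###.
#.#..
..#..
gen 1: #.#.#
.....
#..##
#..##
.....
..#.#
gen 2: ##..#
.#...
#..#.
#..#.
#....
##..#
gen 3: ..#.#
.##..
###..
##...
.....
.....
gen 4: .###.
.....
.....
#.#..
.....
.....
gen 5: ..#..
..#..
.....
.....
.....
..#..
gen 6: .###.
.....
.....
.....
.....
.....
gen 7: ..#..
..#..
.....
.....
.....
..#..

3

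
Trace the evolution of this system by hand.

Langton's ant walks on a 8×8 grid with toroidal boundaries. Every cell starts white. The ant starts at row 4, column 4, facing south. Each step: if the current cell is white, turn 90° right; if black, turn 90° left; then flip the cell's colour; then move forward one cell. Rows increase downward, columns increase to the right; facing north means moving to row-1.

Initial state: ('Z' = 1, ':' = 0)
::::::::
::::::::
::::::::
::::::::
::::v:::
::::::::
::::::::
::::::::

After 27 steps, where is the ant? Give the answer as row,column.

1,6

step 0: ::::::::
::::::::
::::::::
::::::::
::::v:::
::::::::
::::::::
::::::::
step 1: ::::::::
::::::::
::::::::
::::::::
:::<Z:::
::::::::
::::::::
::::::::
step 2: ::::::::
::::::::
::::::::
:::^::::
:::ZZ:::
::::::::
::::::::
::::::::
step 3: ::::::::
::::::::
::::::::
:::Z>:::
:::ZZ:::
::::::::
::::::::
::::::::
step 4: ::::::::
::::::::
::::::::
:::ZZ:::
:::Zv:::
::::::::
::::::::
::::::::
step 5: ::::::::
::::::::
::::::::
:::ZZ:::
:::Z:>::
::::::::
::::::::
::::::::
step 6: ::::::::
::::::::
::::::::
:::ZZ:::
:::Z:Z::
:::::v::
::::::::
::::::::
step 7: ::::::::
::::::::
::::::::
:::ZZ:::
:::Z:Z::
::::<Z::
::::::::
::::::::
step 8: ::::::::
::::::::
::::::::
:::ZZ:::
:::Z^Z::
::::ZZ::
::::::::
::::::::
step 9: ::::::::
::::::::
::::::::
:::ZZ:::
:::ZZ>::
::::ZZ::
::::::::
::::::::
step 10: ::::::::
::::::::
::::::::
:::ZZ^::
:::ZZ:::
::::ZZ::
::::::::
::::::::
step 11: ::::::::
::::::::
::::::::
:::ZZZ>:
:::ZZ:::
::::ZZ::
::::::::
::::::::
step 12: ::::::::
::::::::
::::::::
:::ZZZZ:
:::ZZ:v:
::::ZZ::
::::::::
::::::::
step 13: ::::::::
::::::::
::::::::
:::ZZZZ:
:::ZZ<Z:
::::ZZ::
::::::::
::::::::
step 14: ::::::::
::::::::
::::::::
:::ZZ^Z:
:::ZZZZ:
::::ZZ::
::::::::
::::::::
step 15: ::::::::
::::::::
::::::::
:::Z<:Z:
:::ZZZZ:
::::ZZ::
::::::::
::::::::
step 16: ::::::::
::::::::
::::::::
:::Z::Z:
:::ZvZZ:
::::ZZ::
::::::::
::::::::
step 17: ::::::::
::::::::
::::::::
:::Z::Z:
:::Z:>Z:
::::ZZ::
::::::::
::::::::
step 18: ::::::::
::::::::
::::::::
:::Z:^Z:
:::Z::Z:
::::ZZ::
::::::::
::::::::
step 19: ::::::::
::::::::
::::::::
:::Z:Z>:
:::Z::Z:
::::ZZ::
::::::::
::::::::
step 20: ::::::::
::::::::
::::::^:
:::Z:Z::
:::Z::Z:
::::ZZ::
::::::::
::::::::
step 21: ::::::::
::::::::
::::::Z>
:::Z:Z::
:::Z::Z:
::::ZZ::
::::::::
::::::::
step 22: ::::::::
::::::::
::::::ZZ
:::Z:Z:v
:::Z::Z:
::::ZZ::
::::::::
::::::::
step 23: ::::::::
::::::::
::::::ZZ
:::Z:Z<Z
:::Z::Z:
::::ZZ::
::::::::
::::::::
step 24: ::::::::
::::::::
::::::^Z
:::Z:ZZZ
:::Z::Z:
::::ZZ::
::::::::
::::::::
step 25: ::::::::
::::::::
:::::<:Z
:::Z:ZZZ
:::Z::Z:
::::ZZ::
::::::::
::::::::
step 26: ::::::::
:::::^::
:::::Z:Z
:::Z:ZZZ
:::Z::Z:
::::ZZ::
::::::::
::::::::
step 27: ::::::::
:::::Z>:
:::::Z:Z
:::Z:ZZZ
:::Z::Z:
::::ZZ::
::::::::
::::::::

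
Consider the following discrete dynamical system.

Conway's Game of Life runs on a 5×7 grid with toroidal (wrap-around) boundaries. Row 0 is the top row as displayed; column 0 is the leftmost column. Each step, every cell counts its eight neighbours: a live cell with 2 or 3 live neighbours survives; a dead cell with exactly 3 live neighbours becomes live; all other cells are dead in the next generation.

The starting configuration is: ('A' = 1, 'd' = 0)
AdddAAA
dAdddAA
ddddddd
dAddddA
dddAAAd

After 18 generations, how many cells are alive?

k=0  AdddAAA
dAdddAA
ddddddd
dAddddA
dddAAAd
k=1  AddAddd
ddddAdd
dddddAA
ddddAAd
dddAddd
k=2  dddAAdd
ddddAAA
ddddddA
ddddAAA
dddAddd
k=3  dddAddd
dddAAdA
Adddddd
ddddAAA
dddAddd
k=4  ddAAddd
dddAAdd
AddAddd
ddddAAA
dddAdAd
k=5  ddAdddd
ddddAdd
dddAddA
dddAdAA
ddAAdAA
k=6  ddAdAAd
dddAddd
dddAddA
AddAddd
ddAAdAA
k=7  ddAddAA
ddAAdAd
ddAAAdd
AddAdAd
dAAddAA
k=8  Adddddd
dAdddAA
dAdddAA
AddddAd
dAAAddd
k=9  AdddddA
dAdddAd
dAddAdd
AdddAAd
AAAdddA
k=10  ddAddAd
dAdddAA
AAddAdA
ddAAAAd
ddddddd
k=11  dddddAA
dAAdAdd
dAddddd
AAAAAAA
ddAddAd
k=12  dAAAAAA
AAAddAd
ddddddA
AddAAAA
ddAdddd
k=13  ddddAAA
ddddddd
ddAAddd
AddAAAA
ddddddd
k=14  dddddAd
dddAAAd
ddAAdAA
ddAAAAA
AddAddd
k=15  dddAdAA
ddAAddd
ddddddd
AAddddd
ddAAddd
k=16  ddddddd
ddAAAdd
dAAdddd
dAAdddd
AAAAAdA
k=17  AddddAd
dAAAddd
ddddddd
ddddddd
AddAddd
k=18  AddAAdA
dAAdddd
ddAdddd
ddddddd
ddddddA

8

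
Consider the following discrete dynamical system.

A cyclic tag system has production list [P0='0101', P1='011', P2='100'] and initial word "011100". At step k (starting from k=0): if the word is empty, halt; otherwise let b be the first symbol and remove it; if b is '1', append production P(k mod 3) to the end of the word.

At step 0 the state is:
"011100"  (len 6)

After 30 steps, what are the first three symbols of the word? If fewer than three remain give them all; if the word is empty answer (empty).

k=0  "011100"  (len 6)
k=1  "11100"  (len 5)
k=2  "1100011"  (len 7)
k=3  "100011100"  (len 9)
k=4  "000111000101"  (len 12)
k=5  "00111000101"  (len 11)
k=6  "0111000101"  (len 10)
k=7  "111000101"  (len 9)
k=8  "11000101011"  (len 11)
k=9  "1000101011100"  (len 13)
k=10  "0001010111000101"  (len 16)
k=11  "001010111000101"  (len 15)
k=12  "01010111000101"  (len 14)
k=13  "1010111000101"  (len 13)
k=14  "010111000101011"  (len 15)
k=15  "10111000101011"  (len 14)
k=16  "01110001010110101"  (len 17)
k=17  "1110001010110101"  (len 16)
k=18  "110001010110101100"  (len 18)
k=19  "100010101101011000101"  (len 21)
k=20  "00010101101011000101011"  (len 23)
k=21  "0010101101011000101011"  (len 22)
k=22  "010101101011000101011"  (len 21)
k=23  "10101101011000101011"  (len 20)
k=24  "0101101011000101011100"  (len 22)
k=25  "101101011000101011100"  (len 21)
k=26  "01101011000101011100011"  (len 23)
k=27  "1101011000101011100011"  (len 22)
k=28  "1010110001010111000110101"  (len 25)
k=29  "010110001010111000110101011"  (len 27)
k=30  "10110001010111000110101011"  (len 26)

101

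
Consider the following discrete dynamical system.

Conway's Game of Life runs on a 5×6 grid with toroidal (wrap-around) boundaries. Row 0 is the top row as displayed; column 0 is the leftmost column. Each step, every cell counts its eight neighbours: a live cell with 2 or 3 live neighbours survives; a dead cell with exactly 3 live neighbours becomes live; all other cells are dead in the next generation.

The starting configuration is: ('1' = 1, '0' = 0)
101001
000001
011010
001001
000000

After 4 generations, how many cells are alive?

gen 0: 101001
000001
011010
001001
000000
gen 1: 100001
001111
111111
011100
110001
gen 2: 001100
000000
000000
000000
000011
gen 3: 000110
000000
000000
000000
000110
gen 4: 000110
000000
000000
000000
000110

4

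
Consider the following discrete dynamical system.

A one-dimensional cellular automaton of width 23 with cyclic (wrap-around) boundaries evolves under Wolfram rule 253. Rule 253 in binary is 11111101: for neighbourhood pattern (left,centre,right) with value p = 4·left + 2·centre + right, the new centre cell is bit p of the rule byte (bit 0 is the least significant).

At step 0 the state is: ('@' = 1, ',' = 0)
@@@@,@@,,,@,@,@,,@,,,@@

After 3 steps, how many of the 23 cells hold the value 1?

step 0: @@@@,@@,,,@,@,@,,@,,,@@
step 1: @@@@@@@@@,@@@@@@,@@@,@@
step 2: @@@@@@@@@@@@@@@@@@@@@@@
step 3: @@@@@@@@@@@@@@@@@@@@@@@

23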